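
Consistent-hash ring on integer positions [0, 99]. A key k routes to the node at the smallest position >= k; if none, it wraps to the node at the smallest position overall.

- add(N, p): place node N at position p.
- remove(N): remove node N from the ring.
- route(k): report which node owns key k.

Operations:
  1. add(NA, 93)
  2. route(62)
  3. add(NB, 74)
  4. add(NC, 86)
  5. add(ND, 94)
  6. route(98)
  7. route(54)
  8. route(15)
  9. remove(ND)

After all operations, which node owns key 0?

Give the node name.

Op 1: add NA@93 -> ring=[93:NA]
Op 2: route key 62: smallest pos >= 62 is 93 -> NA
Op 3: add NB@74 -> ring=[74:NB,93:NA]
Op 4: add NC@86 -> ring=[74:NB,86:NC,93:NA]
Op 5: add ND@94 -> ring=[74:NB,86:NC,93:NA,94:ND]
Op 6: route key 98: none >= 98, wrap to smallest pos 74 -> NB
Op 7: route key 54: smallest pos >= 54 is 74 -> NB
Op 8: route key 15: smallest pos >= 15 is 74 -> NB
Op 9: remove ND -> ring=[74:NB,86:NC,93:NA]
Final route key 0: smallest pos >= 0 is 74 -> NB

Answer: NB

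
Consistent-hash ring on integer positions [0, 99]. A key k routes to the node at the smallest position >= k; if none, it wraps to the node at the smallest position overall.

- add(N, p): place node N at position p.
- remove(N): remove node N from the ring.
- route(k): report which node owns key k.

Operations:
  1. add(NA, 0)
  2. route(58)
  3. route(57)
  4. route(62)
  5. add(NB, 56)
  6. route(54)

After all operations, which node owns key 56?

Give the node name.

Answer: NB

Derivation:
Op 1: add NA@0 -> ring=[0:NA]
Op 2: route key 58: none >= 58, wrap to smallest pos 0 -> NA
Op 3: route key 57: none >= 57, wrap to smallest pos 0 -> NA
Op 4: route key 62: none >= 62, wrap to smallest pos 0 -> NA
Op 5: add NB@56 -> ring=[0:NA,56:NB]
Op 6: route key 54: smallest pos >= 54 is 56 -> NB
Final route key 56: smallest pos >= 56 is 56 -> NB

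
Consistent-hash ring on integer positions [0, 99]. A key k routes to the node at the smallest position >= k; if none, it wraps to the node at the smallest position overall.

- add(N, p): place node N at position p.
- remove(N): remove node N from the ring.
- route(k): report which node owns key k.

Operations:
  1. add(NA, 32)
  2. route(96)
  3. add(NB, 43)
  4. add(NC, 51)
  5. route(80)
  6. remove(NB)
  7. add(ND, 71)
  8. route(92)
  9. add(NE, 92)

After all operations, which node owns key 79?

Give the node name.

Op 1: add NA@32 -> ring=[32:NA]
Op 2: route key 96: none >= 96, wrap to smallest pos 32 -> NA
Op 3: add NB@43 -> ring=[32:NA,43:NB]
Op 4: add NC@51 -> ring=[32:NA,43:NB,51:NC]
Op 5: route key 80: none >= 80, wrap to smallest pos 32 -> NA
Op 6: remove NB -> ring=[32:NA,51:NC]
Op 7: add ND@71 -> ring=[32:NA,51:NC,71:ND]
Op 8: route key 92: none >= 92, wrap to smallest pos 32 -> NA
Op 9: add NE@92 -> ring=[32:NA,51:NC,71:ND,92:NE]
Final route key 79: smallest pos >= 79 is 92 -> NE

Answer: NE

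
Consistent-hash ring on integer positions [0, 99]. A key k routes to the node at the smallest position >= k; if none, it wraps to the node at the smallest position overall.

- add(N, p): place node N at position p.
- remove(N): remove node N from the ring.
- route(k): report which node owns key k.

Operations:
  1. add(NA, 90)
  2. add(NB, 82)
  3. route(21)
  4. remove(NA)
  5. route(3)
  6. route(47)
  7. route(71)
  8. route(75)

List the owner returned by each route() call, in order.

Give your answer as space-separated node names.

Op 1: add NA@90 -> ring=[90:NA]
Op 2: add NB@82 -> ring=[82:NB,90:NA]
Op 3: route key 21: smallest pos >= 21 is 82 -> NB
Op 4: remove NA -> ring=[82:NB]
Op 5: route key 3: smallest pos >= 3 is 82 -> NB
Op 6: route key 47: smallest pos >= 47 is 82 -> NB
Op 7: route key 71: smallest pos >= 71 is 82 -> NB
Op 8: route key 75: smallest pos >= 75 is 82 -> NB

Answer: NB NB NB NB NB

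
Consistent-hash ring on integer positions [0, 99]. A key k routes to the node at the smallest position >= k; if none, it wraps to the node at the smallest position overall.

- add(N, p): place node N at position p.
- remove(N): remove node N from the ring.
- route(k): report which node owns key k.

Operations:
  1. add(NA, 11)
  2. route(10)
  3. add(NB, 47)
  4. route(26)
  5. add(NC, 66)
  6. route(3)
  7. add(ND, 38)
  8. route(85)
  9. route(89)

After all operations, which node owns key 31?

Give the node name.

Answer: ND

Derivation:
Op 1: add NA@11 -> ring=[11:NA]
Op 2: route key 10: smallest pos >= 10 is 11 -> NA
Op 3: add NB@47 -> ring=[11:NA,47:NB]
Op 4: route key 26: smallest pos >= 26 is 47 -> NB
Op 5: add NC@66 -> ring=[11:NA,47:NB,66:NC]
Op 6: route key 3: smallest pos >= 3 is 11 -> NA
Op 7: add ND@38 -> ring=[11:NA,38:ND,47:NB,66:NC]
Op 8: route key 85: none >= 85, wrap to smallest pos 11 -> NA
Op 9: route key 89: none >= 89, wrap to smallest pos 11 -> NA
Final route key 31: smallest pos >= 31 is 38 -> ND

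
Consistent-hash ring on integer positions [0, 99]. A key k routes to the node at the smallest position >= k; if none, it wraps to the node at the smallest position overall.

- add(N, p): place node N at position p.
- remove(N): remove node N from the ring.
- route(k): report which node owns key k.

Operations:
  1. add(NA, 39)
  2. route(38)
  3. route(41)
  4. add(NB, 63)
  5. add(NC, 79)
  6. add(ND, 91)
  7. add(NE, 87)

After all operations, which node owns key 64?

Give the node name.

Answer: NC

Derivation:
Op 1: add NA@39 -> ring=[39:NA]
Op 2: route key 38: smallest pos >= 38 is 39 -> NA
Op 3: route key 41: none >= 41, wrap to smallest pos 39 -> NA
Op 4: add NB@63 -> ring=[39:NA,63:NB]
Op 5: add NC@79 -> ring=[39:NA,63:NB,79:NC]
Op 6: add ND@91 -> ring=[39:NA,63:NB,79:NC,91:ND]
Op 7: add NE@87 -> ring=[39:NA,63:NB,79:NC,87:NE,91:ND]
Final route key 64: smallest pos >= 64 is 79 -> NC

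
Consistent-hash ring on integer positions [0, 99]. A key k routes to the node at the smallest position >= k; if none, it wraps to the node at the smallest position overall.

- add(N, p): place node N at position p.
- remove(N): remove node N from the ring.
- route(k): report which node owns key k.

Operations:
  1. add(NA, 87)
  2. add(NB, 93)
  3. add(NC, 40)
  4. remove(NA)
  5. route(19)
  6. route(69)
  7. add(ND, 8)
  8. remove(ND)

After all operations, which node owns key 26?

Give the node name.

Answer: NC

Derivation:
Op 1: add NA@87 -> ring=[87:NA]
Op 2: add NB@93 -> ring=[87:NA,93:NB]
Op 3: add NC@40 -> ring=[40:NC,87:NA,93:NB]
Op 4: remove NA -> ring=[40:NC,93:NB]
Op 5: route key 19: smallest pos >= 19 is 40 -> NC
Op 6: route key 69: smallest pos >= 69 is 93 -> NB
Op 7: add ND@8 -> ring=[8:ND,40:NC,93:NB]
Op 8: remove ND -> ring=[40:NC,93:NB]
Final route key 26: smallest pos >= 26 is 40 -> NC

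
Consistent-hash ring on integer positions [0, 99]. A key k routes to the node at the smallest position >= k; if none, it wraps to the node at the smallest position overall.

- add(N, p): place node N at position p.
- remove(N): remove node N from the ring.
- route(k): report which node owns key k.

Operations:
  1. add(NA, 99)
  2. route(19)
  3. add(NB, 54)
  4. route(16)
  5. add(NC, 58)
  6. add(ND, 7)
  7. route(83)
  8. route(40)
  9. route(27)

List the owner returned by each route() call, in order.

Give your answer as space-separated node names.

Answer: NA NB NA NB NB

Derivation:
Op 1: add NA@99 -> ring=[99:NA]
Op 2: route key 19: smallest pos >= 19 is 99 -> NA
Op 3: add NB@54 -> ring=[54:NB,99:NA]
Op 4: route key 16: smallest pos >= 16 is 54 -> NB
Op 5: add NC@58 -> ring=[54:NB,58:NC,99:NA]
Op 6: add ND@7 -> ring=[7:ND,54:NB,58:NC,99:NA]
Op 7: route key 83: smallest pos >= 83 is 99 -> NA
Op 8: route key 40: smallest pos >= 40 is 54 -> NB
Op 9: route key 27: smallest pos >= 27 is 54 -> NB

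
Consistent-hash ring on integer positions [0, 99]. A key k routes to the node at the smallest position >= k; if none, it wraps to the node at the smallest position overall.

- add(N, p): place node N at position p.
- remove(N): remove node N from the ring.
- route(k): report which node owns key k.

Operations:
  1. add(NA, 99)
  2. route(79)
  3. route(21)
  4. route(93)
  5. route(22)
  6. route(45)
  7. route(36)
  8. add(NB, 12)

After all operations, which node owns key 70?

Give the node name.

Answer: NA

Derivation:
Op 1: add NA@99 -> ring=[99:NA]
Op 2: route key 79: smallest pos >= 79 is 99 -> NA
Op 3: route key 21: smallest pos >= 21 is 99 -> NA
Op 4: route key 93: smallest pos >= 93 is 99 -> NA
Op 5: route key 22: smallest pos >= 22 is 99 -> NA
Op 6: route key 45: smallest pos >= 45 is 99 -> NA
Op 7: route key 36: smallest pos >= 36 is 99 -> NA
Op 8: add NB@12 -> ring=[12:NB,99:NA]
Final route key 70: smallest pos >= 70 is 99 -> NA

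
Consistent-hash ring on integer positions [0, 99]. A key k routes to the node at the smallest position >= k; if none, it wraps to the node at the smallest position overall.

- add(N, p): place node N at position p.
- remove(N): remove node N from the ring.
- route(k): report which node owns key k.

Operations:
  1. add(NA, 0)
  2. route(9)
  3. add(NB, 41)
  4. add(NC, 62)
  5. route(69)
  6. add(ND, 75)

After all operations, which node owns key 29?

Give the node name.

Op 1: add NA@0 -> ring=[0:NA]
Op 2: route key 9: none >= 9, wrap to smallest pos 0 -> NA
Op 3: add NB@41 -> ring=[0:NA,41:NB]
Op 4: add NC@62 -> ring=[0:NA,41:NB,62:NC]
Op 5: route key 69: none >= 69, wrap to smallest pos 0 -> NA
Op 6: add ND@75 -> ring=[0:NA,41:NB,62:NC,75:ND]
Final route key 29: smallest pos >= 29 is 41 -> NB

Answer: NB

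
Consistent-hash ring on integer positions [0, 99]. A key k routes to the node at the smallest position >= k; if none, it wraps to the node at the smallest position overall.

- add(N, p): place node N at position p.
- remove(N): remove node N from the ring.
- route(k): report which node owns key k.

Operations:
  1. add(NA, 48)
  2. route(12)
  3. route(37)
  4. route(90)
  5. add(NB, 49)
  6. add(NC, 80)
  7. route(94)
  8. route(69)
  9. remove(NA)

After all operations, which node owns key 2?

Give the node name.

Answer: NB

Derivation:
Op 1: add NA@48 -> ring=[48:NA]
Op 2: route key 12: smallest pos >= 12 is 48 -> NA
Op 3: route key 37: smallest pos >= 37 is 48 -> NA
Op 4: route key 90: none >= 90, wrap to smallest pos 48 -> NA
Op 5: add NB@49 -> ring=[48:NA,49:NB]
Op 6: add NC@80 -> ring=[48:NA,49:NB,80:NC]
Op 7: route key 94: none >= 94, wrap to smallest pos 48 -> NA
Op 8: route key 69: smallest pos >= 69 is 80 -> NC
Op 9: remove NA -> ring=[49:NB,80:NC]
Final route key 2: smallest pos >= 2 is 49 -> NB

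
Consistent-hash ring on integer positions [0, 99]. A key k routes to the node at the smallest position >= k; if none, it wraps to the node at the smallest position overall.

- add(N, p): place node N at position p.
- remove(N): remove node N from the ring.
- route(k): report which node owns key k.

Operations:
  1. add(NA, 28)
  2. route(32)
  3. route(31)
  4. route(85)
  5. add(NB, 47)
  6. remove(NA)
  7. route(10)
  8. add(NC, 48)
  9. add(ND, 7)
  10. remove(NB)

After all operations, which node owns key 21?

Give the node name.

Answer: NC

Derivation:
Op 1: add NA@28 -> ring=[28:NA]
Op 2: route key 32: none >= 32, wrap to smallest pos 28 -> NA
Op 3: route key 31: none >= 31, wrap to smallest pos 28 -> NA
Op 4: route key 85: none >= 85, wrap to smallest pos 28 -> NA
Op 5: add NB@47 -> ring=[28:NA,47:NB]
Op 6: remove NA -> ring=[47:NB]
Op 7: route key 10: smallest pos >= 10 is 47 -> NB
Op 8: add NC@48 -> ring=[47:NB,48:NC]
Op 9: add ND@7 -> ring=[7:ND,47:NB,48:NC]
Op 10: remove NB -> ring=[7:ND,48:NC]
Final route key 21: smallest pos >= 21 is 48 -> NC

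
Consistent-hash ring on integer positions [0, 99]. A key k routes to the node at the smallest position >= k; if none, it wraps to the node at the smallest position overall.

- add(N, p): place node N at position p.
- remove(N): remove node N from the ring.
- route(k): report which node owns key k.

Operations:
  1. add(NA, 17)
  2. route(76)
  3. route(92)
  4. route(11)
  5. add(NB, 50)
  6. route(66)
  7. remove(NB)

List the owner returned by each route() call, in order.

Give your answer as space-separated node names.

Op 1: add NA@17 -> ring=[17:NA]
Op 2: route key 76: none >= 76, wrap to smallest pos 17 -> NA
Op 3: route key 92: none >= 92, wrap to smallest pos 17 -> NA
Op 4: route key 11: smallest pos >= 11 is 17 -> NA
Op 5: add NB@50 -> ring=[17:NA,50:NB]
Op 6: route key 66: none >= 66, wrap to smallest pos 17 -> NA
Op 7: remove NB -> ring=[17:NA]

Answer: NA NA NA NA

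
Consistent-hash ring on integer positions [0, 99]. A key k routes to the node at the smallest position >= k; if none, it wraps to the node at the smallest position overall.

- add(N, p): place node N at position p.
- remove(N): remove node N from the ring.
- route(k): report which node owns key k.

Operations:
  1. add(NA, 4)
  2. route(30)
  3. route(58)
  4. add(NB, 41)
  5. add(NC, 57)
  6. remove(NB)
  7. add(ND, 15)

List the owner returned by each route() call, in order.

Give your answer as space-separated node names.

Op 1: add NA@4 -> ring=[4:NA]
Op 2: route key 30: none >= 30, wrap to smallest pos 4 -> NA
Op 3: route key 58: none >= 58, wrap to smallest pos 4 -> NA
Op 4: add NB@41 -> ring=[4:NA,41:NB]
Op 5: add NC@57 -> ring=[4:NA,41:NB,57:NC]
Op 6: remove NB -> ring=[4:NA,57:NC]
Op 7: add ND@15 -> ring=[4:NA,15:ND,57:NC]

Answer: NA NA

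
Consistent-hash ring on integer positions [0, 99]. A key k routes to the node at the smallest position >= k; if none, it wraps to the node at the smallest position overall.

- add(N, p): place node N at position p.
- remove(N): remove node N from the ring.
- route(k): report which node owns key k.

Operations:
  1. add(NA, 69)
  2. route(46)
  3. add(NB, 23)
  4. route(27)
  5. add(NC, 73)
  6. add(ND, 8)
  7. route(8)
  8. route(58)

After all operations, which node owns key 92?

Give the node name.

Op 1: add NA@69 -> ring=[69:NA]
Op 2: route key 46: smallest pos >= 46 is 69 -> NA
Op 3: add NB@23 -> ring=[23:NB,69:NA]
Op 4: route key 27: smallest pos >= 27 is 69 -> NA
Op 5: add NC@73 -> ring=[23:NB,69:NA,73:NC]
Op 6: add ND@8 -> ring=[8:ND,23:NB,69:NA,73:NC]
Op 7: route key 8: smallest pos >= 8 is 8 -> ND
Op 8: route key 58: smallest pos >= 58 is 69 -> NA
Final route key 92: none >= 92, wrap to smallest pos 8 -> ND

Answer: ND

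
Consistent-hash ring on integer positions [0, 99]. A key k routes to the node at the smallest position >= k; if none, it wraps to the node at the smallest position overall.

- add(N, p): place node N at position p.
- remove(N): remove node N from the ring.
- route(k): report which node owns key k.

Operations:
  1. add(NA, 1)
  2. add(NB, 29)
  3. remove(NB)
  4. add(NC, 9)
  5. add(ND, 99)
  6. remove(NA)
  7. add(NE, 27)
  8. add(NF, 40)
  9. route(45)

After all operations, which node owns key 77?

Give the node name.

Answer: ND

Derivation:
Op 1: add NA@1 -> ring=[1:NA]
Op 2: add NB@29 -> ring=[1:NA,29:NB]
Op 3: remove NB -> ring=[1:NA]
Op 4: add NC@9 -> ring=[1:NA,9:NC]
Op 5: add ND@99 -> ring=[1:NA,9:NC,99:ND]
Op 6: remove NA -> ring=[9:NC,99:ND]
Op 7: add NE@27 -> ring=[9:NC,27:NE,99:ND]
Op 8: add NF@40 -> ring=[9:NC,27:NE,40:NF,99:ND]
Op 9: route key 45: smallest pos >= 45 is 99 -> ND
Final route key 77: smallest pos >= 77 is 99 -> ND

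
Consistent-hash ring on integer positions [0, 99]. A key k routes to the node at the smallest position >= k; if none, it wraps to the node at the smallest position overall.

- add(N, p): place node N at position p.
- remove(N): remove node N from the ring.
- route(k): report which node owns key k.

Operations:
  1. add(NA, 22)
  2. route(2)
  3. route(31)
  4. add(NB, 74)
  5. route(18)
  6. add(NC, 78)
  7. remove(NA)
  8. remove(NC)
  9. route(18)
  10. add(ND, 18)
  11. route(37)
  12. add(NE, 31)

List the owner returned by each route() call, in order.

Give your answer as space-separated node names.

Answer: NA NA NA NB NB

Derivation:
Op 1: add NA@22 -> ring=[22:NA]
Op 2: route key 2: smallest pos >= 2 is 22 -> NA
Op 3: route key 31: none >= 31, wrap to smallest pos 22 -> NA
Op 4: add NB@74 -> ring=[22:NA,74:NB]
Op 5: route key 18: smallest pos >= 18 is 22 -> NA
Op 6: add NC@78 -> ring=[22:NA,74:NB,78:NC]
Op 7: remove NA -> ring=[74:NB,78:NC]
Op 8: remove NC -> ring=[74:NB]
Op 9: route key 18: smallest pos >= 18 is 74 -> NB
Op 10: add ND@18 -> ring=[18:ND,74:NB]
Op 11: route key 37: smallest pos >= 37 is 74 -> NB
Op 12: add NE@31 -> ring=[18:ND,31:NE,74:NB]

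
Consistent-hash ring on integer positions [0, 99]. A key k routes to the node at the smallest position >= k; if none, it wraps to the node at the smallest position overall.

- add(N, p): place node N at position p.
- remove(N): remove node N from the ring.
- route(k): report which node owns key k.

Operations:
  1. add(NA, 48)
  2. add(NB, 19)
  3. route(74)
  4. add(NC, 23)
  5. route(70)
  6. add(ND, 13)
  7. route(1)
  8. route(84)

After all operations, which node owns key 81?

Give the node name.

Op 1: add NA@48 -> ring=[48:NA]
Op 2: add NB@19 -> ring=[19:NB,48:NA]
Op 3: route key 74: none >= 74, wrap to smallest pos 19 -> NB
Op 4: add NC@23 -> ring=[19:NB,23:NC,48:NA]
Op 5: route key 70: none >= 70, wrap to smallest pos 19 -> NB
Op 6: add ND@13 -> ring=[13:ND,19:NB,23:NC,48:NA]
Op 7: route key 1: smallest pos >= 1 is 13 -> ND
Op 8: route key 84: none >= 84, wrap to smallest pos 13 -> ND
Final route key 81: none >= 81, wrap to smallest pos 13 -> ND

Answer: ND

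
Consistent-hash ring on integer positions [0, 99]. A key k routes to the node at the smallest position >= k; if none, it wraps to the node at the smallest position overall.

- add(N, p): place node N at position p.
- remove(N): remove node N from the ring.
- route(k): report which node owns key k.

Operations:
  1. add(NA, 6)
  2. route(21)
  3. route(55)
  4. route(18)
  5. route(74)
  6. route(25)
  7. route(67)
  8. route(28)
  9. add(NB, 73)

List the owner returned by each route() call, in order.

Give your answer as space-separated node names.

Op 1: add NA@6 -> ring=[6:NA]
Op 2: route key 21: none >= 21, wrap to smallest pos 6 -> NA
Op 3: route key 55: none >= 55, wrap to smallest pos 6 -> NA
Op 4: route key 18: none >= 18, wrap to smallest pos 6 -> NA
Op 5: route key 74: none >= 74, wrap to smallest pos 6 -> NA
Op 6: route key 25: none >= 25, wrap to smallest pos 6 -> NA
Op 7: route key 67: none >= 67, wrap to smallest pos 6 -> NA
Op 8: route key 28: none >= 28, wrap to smallest pos 6 -> NA
Op 9: add NB@73 -> ring=[6:NA,73:NB]

Answer: NA NA NA NA NA NA NA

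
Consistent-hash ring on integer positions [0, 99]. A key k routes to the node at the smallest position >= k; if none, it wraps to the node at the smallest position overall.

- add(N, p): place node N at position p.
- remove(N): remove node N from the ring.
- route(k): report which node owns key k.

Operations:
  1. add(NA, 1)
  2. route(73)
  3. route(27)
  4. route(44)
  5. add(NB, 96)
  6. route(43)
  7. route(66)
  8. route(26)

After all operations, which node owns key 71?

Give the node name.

Answer: NB

Derivation:
Op 1: add NA@1 -> ring=[1:NA]
Op 2: route key 73: none >= 73, wrap to smallest pos 1 -> NA
Op 3: route key 27: none >= 27, wrap to smallest pos 1 -> NA
Op 4: route key 44: none >= 44, wrap to smallest pos 1 -> NA
Op 5: add NB@96 -> ring=[1:NA,96:NB]
Op 6: route key 43: smallest pos >= 43 is 96 -> NB
Op 7: route key 66: smallest pos >= 66 is 96 -> NB
Op 8: route key 26: smallest pos >= 26 is 96 -> NB
Final route key 71: smallest pos >= 71 is 96 -> NB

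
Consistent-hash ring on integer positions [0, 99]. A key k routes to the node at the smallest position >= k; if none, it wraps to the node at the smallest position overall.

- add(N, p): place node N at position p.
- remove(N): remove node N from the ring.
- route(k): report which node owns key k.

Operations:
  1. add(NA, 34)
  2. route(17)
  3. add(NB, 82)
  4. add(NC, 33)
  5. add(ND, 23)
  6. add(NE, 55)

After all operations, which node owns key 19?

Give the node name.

Op 1: add NA@34 -> ring=[34:NA]
Op 2: route key 17: smallest pos >= 17 is 34 -> NA
Op 3: add NB@82 -> ring=[34:NA,82:NB]
Op 4: add NC@33 -> ring=[33:NC,34:NA,82:NB]
Op 5: add ND@23 -> ring=[23:ND,33:NC,34:NA,82:NB]
Op 6: add NE@55 -> ring=[23:ND,33:NC,34:NA,55:NE,82:NB]
Final route key 19: smallest pos >= 19 is 23 -> ND

Answer: ND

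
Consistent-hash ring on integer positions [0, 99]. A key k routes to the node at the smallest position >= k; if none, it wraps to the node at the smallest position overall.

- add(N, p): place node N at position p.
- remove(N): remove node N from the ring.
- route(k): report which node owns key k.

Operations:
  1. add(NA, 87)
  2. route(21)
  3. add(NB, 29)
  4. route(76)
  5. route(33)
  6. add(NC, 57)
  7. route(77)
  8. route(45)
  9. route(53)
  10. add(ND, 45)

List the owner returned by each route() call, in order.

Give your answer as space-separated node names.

Answer: NA NA NA NA NC NC

Derivation:
Op 1: add NA@87 -> ring=[87:NA]
Op 2: route key 21: smallest pos >= 21 is 87 -> NA
Op 3: add NB@29 -> ring=[29:NB,87:NA]
Op 4: route key 76: smallest pos >= 76 is 87 -> NA
Op 5: route key 33: smallest pos >= 33 is 87 -> NA
Op 6: add NC@57 -> ring=[29:NB,57:NC,87:NA]
Op 7: route key 77: smallest pos >= 77 is 87 -> NA
Op 8: route key 45: smallest pos >= 45 is 57 -> NC
Op 9: route key 53: smallest pos >= 53 is 57 -> NC
Op 10: add ND@45 -> ring=[29:NB,45:ND,57:NC,87:NA]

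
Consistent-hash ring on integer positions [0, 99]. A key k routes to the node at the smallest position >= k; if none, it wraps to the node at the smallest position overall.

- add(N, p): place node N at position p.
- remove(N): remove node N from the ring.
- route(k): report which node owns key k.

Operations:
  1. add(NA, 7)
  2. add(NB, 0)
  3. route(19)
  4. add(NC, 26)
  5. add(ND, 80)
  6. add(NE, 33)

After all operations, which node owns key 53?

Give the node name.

Op 1: add NA@7 -> ring=[7:NA]
Op 2: add NB@0 -> ring=[0:NB,7:NA]
Op 3: route key 19: none >= 19, wrap to smallest pos 0 -> NB
Op 4: add NC@26 -> ring=[0:NB,7:NA,26:NC]
Op 5: add ND@80 -> ring=[0:NB,7:NA,26:NC,80:ND]
Op 6: add NE@33 -> ring=[0:NB,7:NA,26:NC,33:NE,80:ND]
Final route key 53: smallest pos >= 53 is 80 -> ND

Answer: ND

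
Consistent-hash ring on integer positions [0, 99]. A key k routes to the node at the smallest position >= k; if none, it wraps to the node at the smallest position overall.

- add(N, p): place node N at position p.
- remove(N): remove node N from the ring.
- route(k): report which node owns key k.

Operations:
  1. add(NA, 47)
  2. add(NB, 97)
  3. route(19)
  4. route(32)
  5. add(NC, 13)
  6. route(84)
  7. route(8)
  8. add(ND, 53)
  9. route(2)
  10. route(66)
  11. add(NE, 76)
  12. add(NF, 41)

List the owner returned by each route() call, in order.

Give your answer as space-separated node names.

Op 1: add NA@47 -> ring=[47:NA]
Op 2: add NB@97 -> ring=[47:NA,97:NB]
Op 3: route key 19: smallest pos >= 19 is 47 -> NA
Op 4: route key 32: smallest pos >= 32 is 47 -> NA
Op 5: add NC@13 -> ring=[13:NC,47:NA,97:NB]
Op 6: route key 84: smallest pos >= 84 is 97 -> NB
Op 7: route key 8: smallest pos >= 8 is 13 -> NC
Op 8: add ND@53 -> ring=[13:NC,47:NA,53:ND,97:NB]
Op 9: route key 2: smallest pos >= 2 is 13 -> NC
Op 10: route key 66: smallest pos >= 66 is 97 -> NB
Op 11: add NE@76 -> ring=[13:NC,47:NA,53:ND,76:NE,97:NB]
Op 12: add NF@41 -> ring=[13:NC,41:NF,47:NA,53:ND,76:NE,97:NB]

Answer: NA NA NB NC NC NB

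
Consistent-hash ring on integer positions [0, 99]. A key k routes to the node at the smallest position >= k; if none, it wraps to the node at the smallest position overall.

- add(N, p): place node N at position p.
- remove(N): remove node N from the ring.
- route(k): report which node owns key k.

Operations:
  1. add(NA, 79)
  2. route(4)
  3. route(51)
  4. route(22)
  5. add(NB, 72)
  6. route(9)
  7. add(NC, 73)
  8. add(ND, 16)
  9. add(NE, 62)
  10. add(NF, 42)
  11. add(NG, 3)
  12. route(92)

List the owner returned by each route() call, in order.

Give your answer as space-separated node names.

Op 1: add NA@79 -> ring=[79:NA]
Op 2: route key 4: smallest pos >= 4 is 79 -> NA
Op 3: route key 51: smallest pos >= 51 is 79 -> NA
Op 4: route key 22: smallest pos >= 22 is 79 -> NA
Op 5: add NB@72 -> ring=[72:NB,79:NA]
Op 6: route key 9: smallest pos >= 9 is 72 -> NB
Op 7: add NC@73 -> ring=[72:NB,73:NC,79:NA]
Op 8: add ND@16 -> ring=[16:ND,72:NB,73:NC,79:NA]
Op 9: add NE@62 -> ring=[16:ND,62:NE,72:NB,73:NC,79:NA]
Op 10: add NF@42 -> ring=[16:ND,42:NF,62:NE,72:NB,73:NC,79:NA]
Op 11: add NG@3 -> ring=[3:NG,16:ND,42:NF,62:NE,72:NB,73:NC,79:NA]
Op 12: route key 92: none >= 92, wrap to smallest pos 3 -> NG

Answer: NA NA NA NB NG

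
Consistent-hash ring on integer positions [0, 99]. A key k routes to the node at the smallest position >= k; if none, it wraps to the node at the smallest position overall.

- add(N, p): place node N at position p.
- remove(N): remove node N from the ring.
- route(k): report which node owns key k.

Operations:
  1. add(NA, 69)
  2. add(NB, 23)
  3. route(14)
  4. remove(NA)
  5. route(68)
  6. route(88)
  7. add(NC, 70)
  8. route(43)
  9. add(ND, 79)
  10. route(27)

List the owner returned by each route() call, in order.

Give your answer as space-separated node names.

Op 1: add NA@69 -> ring=[69:NA]
Op 2: add NB@23 -> ring=[23:NB,69:NA]
Op 3: route key 14: smallest pos >= 14 is 23 -> NB
Op 4: remove NA -> ring=[23:NB]
Op 5: route key 68: none >= 68, wrap to smallest pos 23 -> NB
Op 6: route key 88: none >= 88, wrap to smallest pos 23 -> NB
Op 7: add NC@70 -> ring=[23:NB,70:NC]
Op 8: route key 43: smallest pos >= 43 is 70 -> NC
Op 9: add ND@79 -> ring=[23:NB,70:NC,79:ND]
Op 10: route key 27: smallest pos >= 27 is 70 -> NC

Answer: NB NB NB NC NC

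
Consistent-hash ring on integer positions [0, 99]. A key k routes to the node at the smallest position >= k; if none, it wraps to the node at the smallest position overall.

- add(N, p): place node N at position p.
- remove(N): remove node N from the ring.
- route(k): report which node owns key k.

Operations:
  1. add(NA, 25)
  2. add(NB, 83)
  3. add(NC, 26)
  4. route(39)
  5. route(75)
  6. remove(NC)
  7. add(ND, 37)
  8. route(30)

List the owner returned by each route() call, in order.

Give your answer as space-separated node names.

Op 1: add NA@25 -> ring=[25:NA]
Op 2: add NB@83 -> ring=[25:NA,83:NB]
Op 3: add NC@26 -> ring=[25:NA,26:NC,83:NB]
Op 4: route key 39: smallest pos >= 39 is 83 -> NB
Op 5: route key 75: smallest pos >= 75 is 83 -> NB
Op 6: remove NC -> ring=[25:NA,83:NB]
Op 7: add ND@37 -> ring=[25:NA,37:ND,83:NB]
Op 8: route key 30: smallest pos >= 30 is 37 -> ND

Answer: NB NB ND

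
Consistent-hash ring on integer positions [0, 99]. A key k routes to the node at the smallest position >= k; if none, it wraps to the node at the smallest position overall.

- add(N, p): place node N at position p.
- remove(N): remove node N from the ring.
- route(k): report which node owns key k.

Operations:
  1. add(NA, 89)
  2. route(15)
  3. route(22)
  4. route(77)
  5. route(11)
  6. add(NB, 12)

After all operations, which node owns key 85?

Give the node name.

Op 1: add NA@89 -> ring=[89:NA]
Op 2: route key 15: smallest pos >= 15 is 89 -> NA
Op 3: route key 22: smallest pos >= 22 is 89 -> NA
Op 4: route key 77: smallest pos >= 77 is 89 -> NA
Op 5: route key 11: smallest pos >= 11 is 89 -> NA
Op 6: add NB@12 -> ring=[12:NB,89:NA]
Final route key 85: smallest pos >= 85 is 89 -> NA

Answer: NA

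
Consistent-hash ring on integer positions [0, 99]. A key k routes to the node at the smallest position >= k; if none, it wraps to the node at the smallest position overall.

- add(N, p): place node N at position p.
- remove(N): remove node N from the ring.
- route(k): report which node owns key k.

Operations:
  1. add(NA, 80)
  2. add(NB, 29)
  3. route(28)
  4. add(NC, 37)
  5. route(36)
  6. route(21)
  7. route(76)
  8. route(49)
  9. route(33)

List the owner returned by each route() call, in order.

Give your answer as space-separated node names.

Answer: NB NC NB NA NA NC

Derivation:
Op 1: add NA@80 -> ring=[80:NA]
Op 2: add NB@29 -> ring=[29:NB,80:NA]
Op 3: route key 28: smallest pos >= 28 is 29 -> NB
Op 4: add NC@37 -> ring=[29:NB,37:NC,80:NA]
Op 5: route key 36: smallest pos >= 36 is 37 -> NC
Op 6: route key 21: smallest pos >= 21 is 29 -> NB
Op 7: route key 76: smallest pos >= 76 is 80 -> NA
Op 8: route key 49: smallest pos >= 49 is 80 -> NA
Op 9: route key 33: smallest pos >= 33 is 37 -> NC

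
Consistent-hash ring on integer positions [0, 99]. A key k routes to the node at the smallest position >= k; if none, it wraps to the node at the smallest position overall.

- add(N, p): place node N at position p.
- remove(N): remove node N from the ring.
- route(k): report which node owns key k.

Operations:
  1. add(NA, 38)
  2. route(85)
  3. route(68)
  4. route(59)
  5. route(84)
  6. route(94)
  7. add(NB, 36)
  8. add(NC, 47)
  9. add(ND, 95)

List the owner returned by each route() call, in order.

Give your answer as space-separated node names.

Answer: NA NA NA NA NA

Derivation:
Op 1: add NA@38 -> ring=[38:NA]
Op 2: route key 85: none >= 85, wrap to smallest pos 38 -> NA
Op 3: route key 68: none >= 68, wrap to smallest pos 38 -> NA
Op 4: route key 59: none >= 59, wrap to smallest pos 38 -> NA
Op 5: route key 84: none >= 84, wrap to smallest pos 38 -> NA
Op 6: route key 94: none >= 94, wrap to smallest pos 38 -> NA
Op 7: add NB@36 -> ring=[36:NB,38:NA]
Op 8: add NC@47 -> ring=[36:NB,38:NA,47:NC]
Op 9: add ND@95 -> ring=[36:NB,38:NA,47:NC,95:ND]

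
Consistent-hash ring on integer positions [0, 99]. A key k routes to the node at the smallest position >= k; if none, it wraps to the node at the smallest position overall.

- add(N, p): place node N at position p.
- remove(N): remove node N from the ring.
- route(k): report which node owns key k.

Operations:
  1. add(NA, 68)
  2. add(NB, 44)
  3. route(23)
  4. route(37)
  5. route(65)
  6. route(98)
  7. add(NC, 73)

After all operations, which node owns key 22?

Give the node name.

Op 1: add NA@68 -> ring=[68:NA]
Op 2: add NB@44 -> ring=[44:NB,68:NA]
Op 3: route key 23: smallest pos >= 23 is 44 -> NB
Op 4: route key 37: smallest pos >= 37 is 44 -> NB
Op 5: route key 65: smallest pos >= 65 is 68 -> NA
Op 6: route key 98: none >= 98, wrap to smallest pos 44 -> NB
Op 7: add NC@73 -> ring=[44:NB,68:NA,73:NC]
Final route key 22: smallest pos >= 22 is 44 -> NB

Answer: NB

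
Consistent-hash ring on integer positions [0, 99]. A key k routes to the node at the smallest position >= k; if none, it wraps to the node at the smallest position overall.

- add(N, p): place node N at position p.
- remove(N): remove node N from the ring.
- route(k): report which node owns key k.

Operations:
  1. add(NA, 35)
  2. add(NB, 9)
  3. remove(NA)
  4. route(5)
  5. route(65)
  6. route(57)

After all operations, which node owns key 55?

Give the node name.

Answer: NB

Derivation:
Op 1: add NA@35 -> ring=[35:NA]
Op 2: add NB@9 -> ring=[9:NB,35:NA]
Op 3: remove NA -> ring=[9:NB]
Op 4: route key 5: smallest pos >= 5 is 9 -> NB
Op 5: route key 65: none >= 65, wrap to smallest pos 9 -> NB
Op 6: route key 57: none >= 57, wrap to smallest pos 9 -> NB
Final route key 55: none >= 55, wrap to smallest pos 9 -> NB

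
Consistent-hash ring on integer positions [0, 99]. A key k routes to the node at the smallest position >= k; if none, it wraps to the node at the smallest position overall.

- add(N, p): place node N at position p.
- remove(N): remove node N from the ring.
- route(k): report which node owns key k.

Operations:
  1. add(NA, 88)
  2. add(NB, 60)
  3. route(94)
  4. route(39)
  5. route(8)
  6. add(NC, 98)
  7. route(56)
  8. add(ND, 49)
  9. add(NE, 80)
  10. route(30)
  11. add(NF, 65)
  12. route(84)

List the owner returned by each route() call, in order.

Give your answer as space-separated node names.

Answer: NB NB NB NB ND NA

Derivation:
Op 1: add NA@88 -> ring=[88:NA]
Op 2: add NB@60 -> ring=[60:NB,88:NA]
Op 3: route key 94: none >= 94, wrap to smallest pos 60 -> NB
Op 4: route key 39: smallest pos >= 39 is 60 -> NB
Op 5: route key 8: smallest pos >= 8 is 60 -> NB
Op 6: add NC@98 -> ring=[60:NB,88:NA,98:NC]
Op 7: route key 56: smallest pos >= 56 is 60 -> NB
Op 8: add ND@49 -> ring=[49:ND,60:NB,88:NA,98:NC]
Op 9: add NE@80 -> ring=[49:ND,60:NB,80:NE,88:NA,98:NC]
Op 10: route key 30: smallest pos >= 30 is 49 -> ND
Op 11: add NF@65 -> ring=[49:ND,60:NB,65:NF,80:NE,88:NA,98:NC]
Op 12: route key 84: smallest pos >= 84 is 88 -> NA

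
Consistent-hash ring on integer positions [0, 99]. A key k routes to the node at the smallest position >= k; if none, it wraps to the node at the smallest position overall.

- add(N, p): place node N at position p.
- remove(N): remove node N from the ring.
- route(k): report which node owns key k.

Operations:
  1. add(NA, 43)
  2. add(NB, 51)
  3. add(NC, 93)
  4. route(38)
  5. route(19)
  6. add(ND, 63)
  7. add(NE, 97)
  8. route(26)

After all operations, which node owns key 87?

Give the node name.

Op 1: add NA@43 -> ring=[43:NA]
Op 2: add NB@51 -> ring=[43:NA,51:NB]
Op 3: add NC@93 -> ring=[43:NA,51:NB,93:NC]
Op 4: route key 38: smallest pos >= 38 is 43 -> NA
Op 5: route key 19: smallest pos >= 19 is 43 -> NA
Op 6: add ND@63 -> ring=[43:NA,51:NB,63:ND,93:NC]
Op 7: add NE@97 -> ring=[43:NA,51:NB,63:ND,93:NC,97:NE]
Op 8: route key 26: smallest pos >= 26 is 43 -> NA
Final route key 87: smallest pos >= 87 is 93 -> NC

Answer: NC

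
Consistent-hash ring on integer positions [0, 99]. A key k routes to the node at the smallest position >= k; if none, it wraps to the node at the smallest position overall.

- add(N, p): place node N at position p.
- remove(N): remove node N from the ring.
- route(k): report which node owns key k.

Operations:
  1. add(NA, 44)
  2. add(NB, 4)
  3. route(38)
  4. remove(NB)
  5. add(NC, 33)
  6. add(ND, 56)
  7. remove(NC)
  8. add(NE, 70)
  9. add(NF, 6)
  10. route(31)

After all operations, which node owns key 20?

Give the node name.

Answer: NA

Derivation:
Op 1: add NA@44 -> ring=[44:NA]
Op 2: add NB@4 -> ring=[4:NB,44:NA]
Op 3: route key 38: smallest pos >= 38 is 44 -> NA
Op 4: remove NB -> ring=[44:NA]
Op 5: add NC@33 -> ring=[33:NC,44:NA]
Op 6: add ND@56 -> ring=[33:NC,44:NA,56:ND]
Op 7: remove NC -> ring=[44:NA,56:ND]
Op 8: add NE@70 -> ring=[44:NA,56:ND,70:NE]
Op 9: add NF@6 -> ring=[6:NF,44:NA,56:ND,70:NE]
Op 10: route key 31: smallest pos >= 31 is 44 -> NA
Final route key 20: smallest pos >= 20 is 44 -> NA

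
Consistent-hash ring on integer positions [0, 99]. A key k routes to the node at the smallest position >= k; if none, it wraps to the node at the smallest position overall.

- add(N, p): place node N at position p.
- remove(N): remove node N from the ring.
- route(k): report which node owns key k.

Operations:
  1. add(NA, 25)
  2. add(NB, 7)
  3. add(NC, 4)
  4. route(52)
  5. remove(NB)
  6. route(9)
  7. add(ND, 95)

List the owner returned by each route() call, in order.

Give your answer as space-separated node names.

Answer: NC NA

Derivation:
Op 1: add NA@25 -> ring=[25:NA]
Op 2: add NB@7 -> ring=[7:NB,25:NA]
Op 3: add NC@4 -> ring=[4:NC,7:NB,25:NA]
Op 4: route key 52: none >= 52, wrap to smallest pos 4 -> NC
Op 5: remove NB -> ring=[4:NC,25:NA]
Op 6: route key 9: smallest pos >= 9 is 25 -> NA
Op 7: add ND@95 -> ring=[4:NC,25:NA,95:ND]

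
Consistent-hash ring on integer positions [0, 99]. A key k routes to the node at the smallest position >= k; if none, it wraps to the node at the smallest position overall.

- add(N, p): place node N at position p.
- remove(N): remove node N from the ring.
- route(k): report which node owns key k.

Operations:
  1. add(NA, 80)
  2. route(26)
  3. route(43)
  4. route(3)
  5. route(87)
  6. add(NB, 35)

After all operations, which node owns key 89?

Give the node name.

Answer: NB

Derivation:
Op 1: add NA@80 -> ring=[80:NA]
Op 2: route key 26: smallest pos >= 26 is 80 -> NA
Op 3: route key 43: smallest pos >= 43 is 80 -> NA
Op 4: route key 3: smallest pos >= 3 is 80 -> NA
Op 5: route key 87: none >= 87, wrap to smallest pos 80 -> NA
Op 6: add NB@35 -> ring=[35:NB,80:NA]
Final route key 89: none >= 89, wrap to smallest pos 35 -> NB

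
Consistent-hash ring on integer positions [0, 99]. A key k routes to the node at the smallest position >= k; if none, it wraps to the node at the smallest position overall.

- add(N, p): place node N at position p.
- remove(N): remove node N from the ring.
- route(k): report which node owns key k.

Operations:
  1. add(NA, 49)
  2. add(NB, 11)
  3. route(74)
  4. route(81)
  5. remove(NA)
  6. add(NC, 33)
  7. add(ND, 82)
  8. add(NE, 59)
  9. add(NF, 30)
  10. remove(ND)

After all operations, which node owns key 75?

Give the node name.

Answer: NB

Derivation:
Op 1: add NA@49 -> ring=[49:NA]
Op 2: add NB@11 -> ring=[11:NB,49:NA]
Op 3: route key 74: none >= 74, wrap to smallest pos 11 -> NB
Op 4: route key 81: none >= 81, wrap to smallest pos 11 -> NB
Op 5: remove NA -> ring=[11:NB]
Op 6: add NC@33 -> ring=[11:NB,33:NC]
Op 7: add ND@82 -> ring=[11:NB,33:NC,82:ND]
Op 8: add NE@59 -> ring=[11:NB,33:NC,59:NE,82:ND]
Op 9: add NF@30 -> ring=[11:NB,30:NF,33:NC,59:NE,82:ND]
Op 10: remove ND -> ring=[11:NB,30:NF,33:NC,59:NE]
Final route key 75: none >= 75, wrap to smallest pos 11 -> NB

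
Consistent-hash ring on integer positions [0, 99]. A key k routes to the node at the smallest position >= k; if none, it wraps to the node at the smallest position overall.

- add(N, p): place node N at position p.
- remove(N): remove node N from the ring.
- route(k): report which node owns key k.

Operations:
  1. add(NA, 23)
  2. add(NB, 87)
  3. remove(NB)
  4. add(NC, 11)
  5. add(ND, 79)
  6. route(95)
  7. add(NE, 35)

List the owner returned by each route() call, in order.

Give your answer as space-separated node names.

Answer: NC

Derivation:
Op 1: add NA@23 -> ring=[23:NA]
Op 2: add NB@87 -> ring=[23:NA,87:NB]
Op 3: remove NB -> ring=[23:NA]
Op 4: add NC@11 -> ring=[11:NC,23:NA]
Op 5: add ND@79 -> ring=[11:NC,23:NA,79:ND]
Op 6: route key 95: none >= 95, wrap to smallest pos 11 -> NC
Op 7: add NE@35 -> ring=[11:NC,23:NA,35:NE,79:ND]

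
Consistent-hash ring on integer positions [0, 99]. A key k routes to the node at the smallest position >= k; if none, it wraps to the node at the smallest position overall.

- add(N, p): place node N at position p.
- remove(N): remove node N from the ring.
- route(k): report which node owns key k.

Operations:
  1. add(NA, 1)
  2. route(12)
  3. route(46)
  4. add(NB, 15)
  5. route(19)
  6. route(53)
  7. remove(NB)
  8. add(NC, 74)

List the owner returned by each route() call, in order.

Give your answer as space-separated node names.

Op 1: add NA@1 -> ring=[1:NA]
Op 2: route key 12: none >= 12, wrap to smallest pos 1 -> NA
Op 3: route key 46: none >= 46, wrap to smallest pos 1 -> NA
Op 4: add NB@15 -> ring=[1:NA,15:NB]
Op 5: route key 19: none >= 19, wrap to smallest pos 1 -> NA
Op 6: route key 53: none >= 53, wrap to smallest pos 1 -> NA
Op 7: remove NB -> ring=[1:NA]
Op 8: add NC@74 -> ring=[1:NA,74:NC]

Answer: NA NA NA NA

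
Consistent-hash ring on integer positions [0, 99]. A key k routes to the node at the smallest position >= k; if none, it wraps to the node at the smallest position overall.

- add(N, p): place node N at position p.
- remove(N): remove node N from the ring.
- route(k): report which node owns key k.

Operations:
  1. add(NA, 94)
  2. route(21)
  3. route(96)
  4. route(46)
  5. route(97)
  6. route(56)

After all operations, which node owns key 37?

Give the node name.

Op 1: add NA@94 -> ring=[94:NA]
Op 2: route key 21: smallest pos >= 21 is 94 -> NA
Op 3: route key 96: none >= 96, wrap to smallest pos 94 -> NA
Op 4: route key 46: smallest pos >= 46 is 94 -> NA
Op 5: route key 97: none >= 97, wrap to smallest pos 94 -> NA
Op 6: route key 56: smallest pos >= 56 is 94 -> NA
Final route key 37: smallest pos >= 37 is 94 -> NA

Answer: NA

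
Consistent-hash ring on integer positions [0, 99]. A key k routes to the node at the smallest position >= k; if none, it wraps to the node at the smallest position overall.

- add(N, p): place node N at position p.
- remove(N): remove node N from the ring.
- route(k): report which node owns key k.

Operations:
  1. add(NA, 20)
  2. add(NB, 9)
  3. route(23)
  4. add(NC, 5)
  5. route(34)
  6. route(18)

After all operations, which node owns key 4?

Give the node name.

Op 1: add NA@20 -> ring=[20:NA]
Op 2: add NB@9 -> ring=[9:NB,20:NA]
Op 3: route key 23: none >= 23, wrap to smallest pos 9 -> NB
Op 4: add NC@5 -> ring=[5:NC,9:NB,20:NA]
Op 5: route key 34: none >= 34, wrap to smallest pos 5 -> NC
Op 6: route key 18: smallest pos >= 18 is 20 -> NA
Final route key 4: smallest pos >= 4 is 5 -> NC

Answer: NC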